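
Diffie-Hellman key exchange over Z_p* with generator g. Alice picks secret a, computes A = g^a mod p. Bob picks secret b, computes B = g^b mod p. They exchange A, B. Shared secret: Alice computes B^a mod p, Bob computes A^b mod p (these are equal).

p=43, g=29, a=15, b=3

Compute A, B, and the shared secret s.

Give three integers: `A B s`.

Answer: 2 8 8

Derivation:
A = 29^15 mod 43  (bits of 15 = 1111)
  bit 0 = 1: r = r^2 * 29 mod 43 = 1^2 * 29 = 1*29 = 29
  bit 1 = 1: r = r^2 * 29 mod 43 = 29^2 * 29 = 24*29 = 8
  bit 2 = 1: r = r^2 * 29 mod 43 = 8^2 * 29 = 21*29 = 7
  bit 3 = 1: r = r^2 * 29 mod 43 = 7^2 * 29 = 6*29 = 2
  -> A = 2
B = 29^3 mod 43  (bits of 3 = 11)
  bit 0 = 1: r = r^2 * 29 mod 43 = 1^2 * 29 = 1*29 = 29
  bit 1 = 1: r = r^2 * 29 mod 43 = 29^2 * 29 = 24*29 = 8
  -> B = 8
s = B^a = 8^15 mod 43  (bits of 15 = 1111)
  bit 0 = 1: r = r^2 * 8 mod 43 = 1^2 * 8 = 1*8 = 8
  bit 1 = 1: r = r^2 * 8 mod 43 = 8^2 * 8 = 21*8 = 39
  bit 2 = 1: r = r^2 * 8 mod 43 = 39^2 * 8 = 16*8 = 42
  bit 3 = 1: r = r^2 * 8 mod 43 = 42^2 * 8 = 1*8 = 8
  -> s = B^a = 8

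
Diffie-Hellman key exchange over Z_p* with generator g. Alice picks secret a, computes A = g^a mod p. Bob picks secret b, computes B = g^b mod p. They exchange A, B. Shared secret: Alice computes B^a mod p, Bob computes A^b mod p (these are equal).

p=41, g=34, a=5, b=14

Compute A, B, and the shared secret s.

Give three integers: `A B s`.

Answer: 3 2 32

Derivation:
A = 34^5 mod 41  (bits of 5 = 101)
  bit 0 = 1: r = r^2 * 34 mod 41 = 1^2 * 34 = 1*34 = 34
  bit 1 = 0: r = r^2 mod 41 = 34^2 = 8
  bit 2 = 1: r = r^2 * 34 mod 41 = 8^2 * 34 = 23*34 = 3
  -> A = 3
B = 34^14 mod 41  (bits of 14 = 1110)
  bit 0 = 1: r = r^2 * 34 mod 41 = 1^2 * 34 = 1*34 = 34
  bit 1 = 1: r = r^2 * 34 mod 41 = 34^2 * 34 = 8*34 = 26
  bit 2 = 1: r = r^2 * 34 mod 41 = 26^2 * 34 = 20*34 = 24
  bit 3 = 0: r = r^2 mod 41 = 24^2 = 2
  -> B = 2
s = B^a = 2^5 mod 41  (bits of 5 = 101)
  bit 0 = 1: r = r^2 * 2 mod 41 = 1^2 * 2 = 1*2 = 2
  bit 1 = 0: r = r^2 mod 41 = 2^2 = 4
  bit 2 = 1: r = r^2 * 2 mod 41 = 4^2 * 2 = 16*2 = 32
  -> s = B^a = 32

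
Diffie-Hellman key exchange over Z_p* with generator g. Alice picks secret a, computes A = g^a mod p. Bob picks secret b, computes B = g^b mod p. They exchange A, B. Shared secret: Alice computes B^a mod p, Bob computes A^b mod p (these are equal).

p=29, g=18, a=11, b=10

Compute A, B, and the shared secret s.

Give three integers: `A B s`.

Answer: 19 22 6

Derivation:
A = 18^11 mod 29  (bits of 11 = 1011)
  bit 0 = 1: r = r^2 * 18 mod 29 = 1^2 * 18 = 1*18 = 18
  bit 1 = 0: r = r^2 mod 29 = 18^2 = 5
  bit 2 = 1: r = r^2 * 18 mod 29 = 5^2 * 18 = 25*18 = 15
  bit 3 = 1: r = r^2 * 18 mod 29 = 15^2 * 18 = 22*18 = 19
  -> A = 19
B = 18^10 mod 29  (bits of 10 = 1010)
  bit 0 = 1: r = r^2 * 18 mod 29 = 1^2 * 18 = 1*18 = 18
  bit 1 = 0: r = r^2 mod 29 = 18^2 = 5
  bit 2 = 1: r = r^2 * 18 mod 29 = 5^2 * 18 = 25*18 = 15
  bit 3 = 0: r = r^2 mod 29 = 15^2 = 22
  -> B = 22
s = B^a = 22^11 mod 29  (bits of 11 = 1011)
  bit 0 = 1: r = r^2 * 22 mod 29 = 1^2 * 22 = 1*22 = 22
  bit 1 = 0: r = r^2 mod 29 = 22^2 = 20
  bit 2 = 1: r = r^2 * 22 mod 29 = 20^2 * 22 = 23*22 = 13
  bit 3 = 1: r = r^2 * 22 mod 29 = 13^2 * 22 = 24*22 = 6
  -> s = B^a = 6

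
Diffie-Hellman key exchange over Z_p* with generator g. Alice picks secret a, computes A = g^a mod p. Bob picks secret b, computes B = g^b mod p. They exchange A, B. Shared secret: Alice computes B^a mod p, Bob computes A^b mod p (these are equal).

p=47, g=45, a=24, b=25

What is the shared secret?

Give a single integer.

Answer: 4

Derivation:
A = 45^24 mod 47  (bits of 24 = 11000)
  bit 0 = 1: r = r^2 * 45 mod 47 = 1^2 * 45 = 1*45 = 45
  bit 1 = 1: r = r^2 * 45 mod 47 = 45^2 * 45 = 4*45 = 39
  bit 2 = 0: r = r^2 mod 47 = 39^2 = 17
  bit 3 = 0: r = r^2 mod 47 = 17^2 = 7
  bit 4 = 0: r = r^2 mod 47 = 7^2 = 2
  -> A = 2
B = 45^25 mod 47  (bits of 25 = 11001)
  bit 0 = 1: r = r^2 * 45 mod 47 = 1^2 * 45 = 1*45 = 45
  bit 1 = 1: r = r^2 * 45 mod 47 = 45^2 * 45 = 4*45 = 39
  bit 2 = 0: r = r^2 mod 47 = 39^2 = 17
  bit 3 = 0: r = r^2 mod 47 = 17^2 = 7
  bit 4 = 1: r = r^2 * 45 mod 47 = 7^2 * 45 = 2*45 = 43
  -> B = 43
s = B^a = 43^24 mod 47  (bits of 24 = 11000)
  bit 0 = 1: r = r^2 * 43 mod 47 = 1^2 * 43 = 1*43 = 43
  bit 1 = 1: r = r^2 * 43 mod 47 = 43^2 * 43 = 16*43 = 30
  bit 2 = 0: r = r^2 mod 47 = 30^2 = 7
  bit 3 = 0: r = r^2 mod 47 = 7^2 = 2
  bit 4 = 0: r = r^2 mod 47 = 2^2 = 4
  -> s = B^a = 4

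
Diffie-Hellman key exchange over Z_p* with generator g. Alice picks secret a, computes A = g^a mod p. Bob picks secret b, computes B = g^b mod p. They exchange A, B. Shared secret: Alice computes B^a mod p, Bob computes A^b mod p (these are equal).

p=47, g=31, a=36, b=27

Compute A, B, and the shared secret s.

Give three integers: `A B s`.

A = 31^36 mod 47  (bits of 36 = 100100)
  bit 0 = 1: r = r^2 * 31 mod 47 = 1^2 * 31 = 1*31 = 31
  bit 1 = 0: r = r^2 mod 47 = 31^2 = 21
  bit 2 = 0: r = r^2 mod 47 = 21^2 = 18
  bit 3 = 1: r = r^2 * 31 mod 47 = 18^2 * 31 = 42*31 = 33
  bit 4 = 0: r = r^2 mod 47 = 33^2 = 8
  bit 5 = 0: r = r^2 mod 47 = 8^2 = 17
  -> A = 17
B = 31^27 mod 47  (bits of 27 = 11011)
  bit 0 = 1: r = r^2 * 31 mod 47 = 1^2 * 31 = 1*31 = 31
  bit 1 = 1: r = r^2 * 31 mod 47 = 31^2 * 31 = 21*31 = 40
  bit 2 = 0: r = r^2 mod 47 = 40^2 = 2
  bit 3 = 1: r = r^2 * 31 mod 47 = 2^2 * 31 = 4*31 = 30
  bit 4 = 1: r = r^2 * 31 mod 47 = 30^2 * 31 = 7*31 = 29
  -> B = 29
s = B^a = 29^36 mod 47  (bits of 36 = 100100)
  bit 0 = 1: r = r^2 * 29 mod 47 = 1^2 * 29 = 1*29 = 29
  bit 1 = 0: r = r^2 mod 47 = 29^2 = 42
  bit 2 = 0: r = r^2 mod 47 = 42^2 = 25
  bit 3 = 1: r = r^2 * 29 mod 47 = 25^2 * 29 = 14*29 = 30
  bit 4 = 0: r = r^2 mod 47 = 30^2 = 7
  bit 5 = 0: r = r^2 mod 47 = 7^2 = 2
  -> s = B^a = 2

Answer: 17 29 2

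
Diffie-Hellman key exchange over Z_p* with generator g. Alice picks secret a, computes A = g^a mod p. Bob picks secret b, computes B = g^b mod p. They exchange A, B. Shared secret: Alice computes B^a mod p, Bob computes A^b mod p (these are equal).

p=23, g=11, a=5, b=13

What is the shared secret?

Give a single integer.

Answer: 21

Derivation:
A = 11^5 mod 23  (bits of 5 = 101)
  bit 0 = 1: r = r^2 * 11 mod 23 = 1^2 * 11 = 1*11 = 11
  bit 1 = 0: r = r^2 mod 23 = 11^2 = 6
  bit 2 = 1: r = r^2 * 11 mod 23 = 6^2 * 11 = 13*11 = 5
  -> A = 5
B = 11^13 mod 23  (bits of 13 = 1101)
  bit 0 = 1: r = r^2 * 11 mod 23 = 1^2 * 11 = 1*11 = 11
  bit 1 = 1: r = r^2 * 11 mod 23 = 11^2 * 11 = 6*11 = 20
  bit 2 = 0: r = r^2 mod 23 = 20^2 = 9
  bit 3 = 1: r = r^2 * 11 mod 23 = 9^2 * 11 = 12*11 = 17
  -> B = 17
s = B^a = 17^5 mod 23  (bits of 5 = 101)
  bit 0 = 1: r = r^2 * 17 mod 23 = 1^2 * 17 = 1*17 = 17
  bit 1 = 0: r = r^2 mod 23 = 17^2 = 13
  bit 2 = 1: r = r^2 * 17 mod 23 = 13^2 * 17 = 8*17 = 21
  -> s = B^a = 21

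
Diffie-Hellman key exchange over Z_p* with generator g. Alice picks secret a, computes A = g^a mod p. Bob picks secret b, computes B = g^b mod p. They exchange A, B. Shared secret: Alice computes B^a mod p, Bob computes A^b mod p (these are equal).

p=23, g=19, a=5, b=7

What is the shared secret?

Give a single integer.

A = 19^5 mod 23  (bits of 5 = 101)
  bit 0 = 1: r = r^2 * 19 mod 23 = 1^2 * 19 = 1*19 = 19
  bit 1 = 0: r = r^2 mod 23 = 19^2 = 16
  bit 2 = 1: r = r^2 * 19 mod 23 = 16^2 * 19 = 3*19 = 11
  -> A = 11
B = 19^7 mod 23  (bits of 7 = 111)
  bit 0 = 1: r = r^2 * 19 mod 23 = 1^2 * 19 = 1*19 = 19
  bit 1 = 1: r = r^2 * 19 mod 23 = 19^2 * 19 = 16*19 = 5
  bit 2 = 1: r = r^2 * 19 mod 23 = 5^2 * 19 = 2*19 = 15
  -> B = 15
s = B^a = 15^5 mod 23  (bits of 5 = 101)
  bit 0 = 1: r = r^2 * 15 mod 23 = 1^2 * 15 = 1*15 = 15
  bit 1 = 0: r = r^2 mod 23 = 15^2 = 18
  bit 2 = 1: r = r^2 * 15 mod 23 = 18^2 * 15 = 2*15 = 7
  -> s = B^a = 7

Answer: 7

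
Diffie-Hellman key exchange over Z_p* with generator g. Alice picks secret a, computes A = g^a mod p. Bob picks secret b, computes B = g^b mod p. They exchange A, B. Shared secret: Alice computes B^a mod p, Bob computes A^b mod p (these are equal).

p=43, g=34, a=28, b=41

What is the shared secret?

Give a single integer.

A = 34^28 mod 43  (bits of 28 = 11100)
  bit 0 = 1: r = r^2 * 34 mod 43 = 1^2 * 34 = 1*34 = 34
  bit 1 = 1: r = r^2 * 34 mod 43 = 34^2 * 34 = 38*34 = 2
  bit 2 = 1: r = r^2 * 34 mod 43 = 2^2 * 34 = 4*34 = 7
  bit 3 = 0: r = r^2 mod 43 = 7^2 = 6
  bit 4 = 0: r = r^2 mod 43 = 6^2 = 36
  -> A = 36
B = 34^41 mod 43  (bits of 41 = 101001)
  bit 0 = 1: r = r^2 * 34 mod 43 = 1^2 * 34 = 1*34 = 34
  bit 1 = 0: r = r^2 mod 43 = 34^2 = 38
  bit 2 = 1: r = r^2 * 34 mod 43 = 38^2 * 34 = 25*34 = 33
  bit 3 = 0: r = r^2 mod 43 = 33^2 = 14
  bit 4 = 0: r = r^2 mod 43 = 14^2 = 24
  bit 5 = 1: r = r^2 * 34 mod 43 = 24^2 * 34 = 17*34 = 19
  -> B = 19
s = B^a = 19^28 mod 43  (bits of 28 = 11100)
  bit 0 = 1: r = r^2 * 19 mod 43 = 1^2 * 19 = 1*19 = 19
  bit 1 = 1: r = r^2 * 19 mod 43 = 19^2 * 19 = 17*19 = 22
  bit 2 = 1: r = r^2 * 19 mod 43 = 22^2 * 19 = 11*19 = 37
  bit 3 = 0: r = r^2 mod 43 = 37^2 = 36
  bit 4 = 0: r = r^2 mod 43 = 36^2 = 6
  -> s = B^a = 6

Answer: 6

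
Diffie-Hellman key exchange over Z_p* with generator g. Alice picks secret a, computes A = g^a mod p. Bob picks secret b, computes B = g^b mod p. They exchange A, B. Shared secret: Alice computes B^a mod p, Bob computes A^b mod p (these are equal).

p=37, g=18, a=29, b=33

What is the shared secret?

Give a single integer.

A = 18^29 mod 37  (bits of 29 = 11101)
  bit 0 = 1: r = r^2 * 18 mod 37 = 1^2 * 18 = 1*18 = 18
  bit 1 = 1: r = r^2 * 18 mod 37 = 18^2 * 18 = 28*18 = 23
  bit 2 = 1: r = r^2 * 18 mod 37 = 23^2 * 18 = 11*18 = 13
  bit 3 = 0: r = r^2 mod 37 = 13^2 = 21
  bit 4 = 1: r = r^2 * 18 mod 37 = 21^2 * 18 = 34*18 = 20
  -> A = 20
B = 18^33 mod 37  (bits of 33 = 100001)
  bit 0 = 1: r = r^2 * 18 mod 37 = 1^2 * 18 = 1*18 = 18
  bit 1 = 0: r = r^2 mod 37 = 18^2 = 28
  bit 2 = 0: r = r^2 mod 37 = 28^2 = 7
  bit 3 = 0: r = r^2 mod 37 = 7^2 = 12
  bit 4 = 0: r = r^2 mod 37 = 12^2 = 33
  bit 5 = 1: r = r^2 * 18 mod 37 = 33^2 * 18 = 16*18 = 29
  -> B = 29
s = B^a = 29^29 mod 37  (bits of 29 = 11101)
  bit 0 = 1: r = r^2 * 29 mod 37 = 1^2 * 29 = 1*29 = 29
  bit 1 = 1: r = r^2 * 29 mod 37 = 29^2 * 29 = 27*29 = 6
  bit 2 = 1: r = r^2 * 29 mod 37 = 6^2 * 29 = 36*29 = 8
  bit 3 = 0: r = r^2 mod 37 = 8^2 = 27
  bit 4 = 1: r = r^2 * 29 mod 37 = 27^2 * 29 = 26*29 = 14
  -> s = B^a = 14

Answer: 14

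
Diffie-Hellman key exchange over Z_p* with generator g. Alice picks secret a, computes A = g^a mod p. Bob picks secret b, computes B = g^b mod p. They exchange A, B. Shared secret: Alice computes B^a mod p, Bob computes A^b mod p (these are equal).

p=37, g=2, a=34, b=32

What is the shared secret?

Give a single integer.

A = 2^34 mod 37  (bits of 34 = 100010)
  bit 0 = 1: r = r^2 * 2 mod 37 = 1^2 * 2 = 1*2 = 2
  bit 1 = 0: r = r^2 mod 37 = 2^2 = 4
  bit 2 = 0: r = r^2 mod 37 = 4^2 = 16
  bit 3 = 0: r = r^2 mod 37 = 16^2 = 34
  bit 4 = 1: r = r^2 * 2 mod 37 = 34^2 * 2 = 9*2 = 18
  bit 5 = 0: r = r^2 mod 37 = 18^2 = 28
  -> A = 28
B = 2^32 mod 37  (bits of 32 = 100000)
  bit 0 = 1: r = r^2 * 2 mod 37 = 1^2 * 2 = 1*2 = 2
  bit 1 = 0: r = r^2 mod 37 = 2^2 = 4
  bit 2 = 0: r = r^2 mod 37 = 4^2 = 16
  bit 3 = 0: r = r^2 mod 37 = 16^2 = 34
  bit 4 = 0: r = r^2 mod 37 = 34^2 = 9
  bit 5 = 0: r = r^2 mod 37 = 9^2 = 7
  -> B = 7
s = B^a = 7^34 mod 37  (bits of 34 = 100010)
  bit 0 = 1: r = r^2 * 7 mod 37 = 1^2 * 7 = 1*7 = 7
  bit 1 = 0: r = r^2 mod 37 = 7^2 = 12
  bit 2 = 0: r = r^2 mod 37 = 12^2 = 33
  bit 3 = 0: r = r^2 mod 37 = 33^2 = 16
  bit 4 = 1: r = r^2 * 7 mod 37 = 16^2 * 7 = 34*7 = 16
  bit 5 = 0: r = r^2 mod 37 = 16^2 = 34
  -> s = B^a = 34

Answer: 34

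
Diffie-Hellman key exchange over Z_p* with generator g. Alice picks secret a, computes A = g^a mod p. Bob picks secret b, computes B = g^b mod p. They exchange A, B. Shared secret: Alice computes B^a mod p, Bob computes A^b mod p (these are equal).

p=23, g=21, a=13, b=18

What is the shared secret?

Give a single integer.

Answer: 8

Derivation:
A = 21^13 mod 23  (bits of 13 = 1101)
  bit 0 = 1: r = r^2 * 21 mod 23 = 1^2 * 21 = 1*21 = 21
  bit 1 = 1: r = r^2 * 21 mod 23 = 21^2 * 21 = 4*21 = 15
  bit 2 = 0: r = r^2 mod 23 = 15^2 = 18
  bit 3 = 1: r = r^2 * 21 mod 23 = 18^2 * 21 = 2*21 = 19
  -> A = 19
B = 21^18 mod 23  (bits of 18 = 10010)
  bit 0 = 1: r = r^2 * 21 mod 23 = 1^2 * 21 = 1*21 = 21
  bit 1 = 0: r = r^2 mod 23 = 21^2 = 4
  bit 2 = 0: r = r^2 mod 23 = 4^2 = 16
  bit 3 = 1: r = r^2 * 21 mod 23 = 16^2 * 21 = 3*21 = 17
  bit 4 = 0: r = r^2 mod 23 = 17^2 = 13
  -> B = 13
s = B^a = 13^13 mod 23  (bits of 13 = 1101)
  bit 0 = 1: r = r^2 * 13 mod 23 = 1^2 * 13 = 1*13 = 13
  bit 1 = 1: r = r^2 * 13 mod 23 = 13^2 * 13 = 8*13 = 12
  bit 2 = 0: r = r^2 mod 23 = 12^2 = 6
  bit 3 = 1: r = r^2 * 13 mod 23 = 6^2 * 13 = 13*13 = 8
  -> s = B^a = 8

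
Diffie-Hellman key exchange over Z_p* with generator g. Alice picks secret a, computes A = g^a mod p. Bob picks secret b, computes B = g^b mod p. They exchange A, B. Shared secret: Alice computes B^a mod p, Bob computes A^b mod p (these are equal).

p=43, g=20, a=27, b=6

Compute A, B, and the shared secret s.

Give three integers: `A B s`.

Answer: 39 4 11

Derivation:
A = 20^27 mod 43  (bits of 27 = 11011)
  bit 0 = 1: r = r^2 * 20 mod 43 = 1^2 * 20 = 1*20 = 20
  bit 1 = 1: r = r^2 * 20 mod 43 = 20^2 * 20 = 13*20 = 2
  bit 2 = 0: r = r^2 mod 43 = 2^2 = 4
  bit 3 = 1: r = r^2 * 20 mod 43 = 4^2 * 20 = 16*20 = 19
  bit 4 = 1: r = r^2 * 20 mod 43 = 19^2 * 20 = 17*20 = 39
  -> A = 39
B = 20^6 mod 43  (bits of 6 = 110)
  bit 0 = 1: r = r^2 * 20 mod 43 = 1^2 * 20 = 1*20 = 20
  bit 1 = 1: r = r^2 * 20 mod 43 = 20^2 * 20 = 13*20 = 2
  bit 2 = 0: r = r^2 mod 43 = 2^2 = 4
  -> B = 4
s = B^a = 4^27 mod 43  (bits of 27 = 11011)
  bit 0 = 1: r = r^2 * 4 mod 43 = 1^2 * 4 = 1*4 = 4
  bit 1 = 1: r = r^2 * 4 mod 43 = 4^2 * 4 = 16*4 = 21
  bit 2 = 0: r = r^2 mod 43 = 21^2 = 11
  bit 3 = 1: r = r^2 * 4 mod 43 = 11^2 * 4 = 35*4 = 11
  bit 4 = 1: r = r^2 * 4 mod 43 = 11^2 * 4 = 35*4 = 11
  -> s = B^a = 11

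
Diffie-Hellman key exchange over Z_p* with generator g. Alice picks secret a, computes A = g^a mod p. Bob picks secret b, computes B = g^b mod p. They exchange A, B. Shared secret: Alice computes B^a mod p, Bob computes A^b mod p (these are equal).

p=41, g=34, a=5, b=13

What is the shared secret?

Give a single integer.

Answer: 38

Derivation:
A = 34^5 mod 41  (bits of 5 = 101)
  bit 0 = 1: r = r^2 * 34 mod 41 = 1^2 * 34 = 1*34 = 34
  bit 1 = 0: r = r^2 mod 41 = 34^2 = 8
  bit 2 = 1: r = r^2 * 34 mod 41 = 8^2 * 34 = 23*34 = 3
  -> A = 3
B = 34^13 mod 41  (bits of 13 = 1101)
  bit 0 = 1: r = r^2 * 34 mod 41 = 1^2 * 34 = 1*34 = 34
  bit 1 = 1: r = r^2 * 34 mod 41 = 34^2 * 34 = 8*34 = 26
  bit 2 = 0: r = r^2 mod 41 = 26^2 = 20
  bit 3 = 1: r = r^2 * 34 mod 41 = 20^2 * 34 = 31*34 = 29
  -> B = 29
s = B^a = 29^5 mod 41  (bits of 5 = 101)
  bit 0 = 1: r = r^2 * 29 mod 41 = 1^2 * 29 = 1*29 = 29
  bit 1 = 0: r = r^2 mod 41 = 29^2 = 21
  bit 2 = 1: r = r^2 * 29 mod 41 = 21^2 * 29 = 31*29 = 38
  -> s = B^a = 38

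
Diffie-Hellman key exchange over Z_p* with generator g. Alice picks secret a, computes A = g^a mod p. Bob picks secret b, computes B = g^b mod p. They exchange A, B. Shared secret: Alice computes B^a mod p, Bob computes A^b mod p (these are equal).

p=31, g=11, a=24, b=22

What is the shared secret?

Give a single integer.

A = 11^24 mod 31  (bits of 24 = 11000)
  bit 0 = 1: r = r^2 * 11 mod 31 = 1^2 * 11 = 1*11 = 11
  bit 1 = 1: r = r^2 * 11 mod 31 = 11^2 * 11 = 28*11 = 29
  bit 2 = 0: r = r^2 mod 31 = 29^2 = 4
  bit 3 = 0: r = r^2 mod 31 = 4^2 = 16
  bit 4 = 0: r = r^2 mod 31 = 16^2 = 8
  -> A = 8
B = 11^22 mod 31  (bits of 22 = 10110)
  bit 0 = 1: r = r^2 * 11 mod 31 = 1^2 * 11 = 1*11 = 11
  bit 1 = 0: r = r^2 mod 31 = 11^2 = 28
  bit 2 = 1: r = r^2 * 11 mod 31 = 28^2 * 11 = 9*11 = 6
  bit 3 = 1: r = r^2 * 11 mod 31 = 6^2 * 11 = 5*11 = 24
  bit 4 = 0: r = r^2 mod 31 = 24^2 = 18
  -> B = 18
s = B^a = 18^24 mod 31  (bits of 24 = 11000)
  bit 0 = 1: r = r^2 * 18 mod 31 = 1^2 * 18 = 1*18 = 18
  bit 1 = 1: r = r^2 * 18 mod 31 = 18^2 * 18 = 14*18 = 4
  bit 2 = 0: r = r^2 mod 31 = 4^2 = 16
  bit 3 = 0: r = r^2 mod 31 = 16^2 = 8
  bit 4 = 0: r = r^2 mod 31 = 8^2 = 2
  -> s = B^a = 2

Answer: 2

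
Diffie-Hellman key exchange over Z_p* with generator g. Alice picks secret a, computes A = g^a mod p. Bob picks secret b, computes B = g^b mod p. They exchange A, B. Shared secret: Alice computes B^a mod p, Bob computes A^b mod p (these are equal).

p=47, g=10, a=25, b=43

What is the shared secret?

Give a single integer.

Answer: 5

Derivation:
A = 10^25 mod 47  (bits of 25 = 11001)
  bit 0 = 1: r = r^2 * 10 mod 47 = 1^2 * 10 = 1*10 = 10
  bit 1 = 1: r = r^2 * 10 mod 47 = 10^2 * 10 = 6*10 = 13
  bit 2 = 0: r = r^2 mod 47 = 13^2 = 28
  bit 3 = 0: r = r^2 mod 47 = 28^2 = 32
  bit 4 = 1: r = r^2 * 10 mod 47 = 32^2 * 10 = 37*10 = 41
  -> A = 41
B = 10^43 mod 47  (bits of 43 = 101011)
  bit 0 = 1: r = r^2 * 10 mod 47 = 1^2 * 10 = 1*10 = 10
  bit 1 = 0: r = r^2 mod 47 = 10^2 = 6
  bit 2 = 1: r = r^2 * 10 mod 47 = 6^2 * 10 = 36*10 = 31
  bit 3 = 0: r = r^2 mod 47 = 31^2 = 21
  bit 4 = 1: r = r^2 * 10 mod 47 = 21^2 * 10 = 18*10 = 39
  bit 5 = 1: r = r^2 * 10 mod 47 = 39^2 * 10 = 17*10 = 29
  -> B = 29
s = B^a = 29^25 mod 47  (bits of 25 = 11001)
  bit 0 = 1: r = r^2 * 29 mod 47 = 1^2 * 29 = 1*29 = 29
  bit 1 = 1: r = r^2 * 29 mod 47 = 29^2 * 29 = 42*29 = 43
  bit 2 = 0: r = r^2 mod 47 = 43^2 = 16
  bit 3 = 0: r = r^2 mod 47 = 16^2 = 21
  bit 4 = 1: r = r^2 * 29 mod 47 = 21^2 * 29 = 18*29 = 5
  -> s = B^a = 5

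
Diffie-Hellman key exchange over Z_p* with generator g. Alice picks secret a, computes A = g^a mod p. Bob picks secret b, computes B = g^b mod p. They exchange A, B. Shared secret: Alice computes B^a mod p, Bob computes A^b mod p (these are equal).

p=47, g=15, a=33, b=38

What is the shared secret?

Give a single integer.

Answer: 28

Derivation:
A = 15^33 mod 47  (bits of 33 = 100001)
  bit 0 = 1: r = r^2 * 15 mod 47 = 1^2 * 15 = 1*15 = 15
  bit 1 = 0: r = r^2 mod 47 = 15^2 = 37
  bit 2 = 0: r = r^2 mod 47 = 37^2 = 6
  bit 3 = 0: r = r^2 mod 47 = 6^2 = 36
  bit 4 = 0: r = r^2 mod 47 = 36^2 = 27
  bit 5 = 1: r = r^2 * 15 mod 47 = 27^2 * 15 = 24*15 = 31
  -> A = 31
B = 15^38 mod 47  (bits of 38 = 100110)
  bit 0 = 1: r = r^2 * 15 mod 47 = 1^2 * 15 = 1*15 = 15
  bit 1 = 0: r = r^2 mod 47 = 15^2 = 37
  bit 2 = 0: r = r^2 mod 47 = 37^2 = 6
  bit 3 = 1: r = r^2 * 15 mod 47 = 6^2 * 15 = 36*15 = 23
  bit 4 = 1: r = r^2 * 15 mod 47 = 23^2 * 15 = 12*15 = 39
  bit 5 = 0: r = r^2 mod 47 = 39^2 = 17
  -> B = 17
s = B^a = 17^33 mod 47  (bits of 33 = 100001)
  bit 0 = 1: r = r^2 * 17 mod 47 = 1^2 * 17 = 1*17 = 17
  bit 1 = 0: r = r^2 mod 47 = 17^2 = 7
  bit 2 = 0: r = r^2 mod 47 = 7^2 = 2
  bit 3 = 0: r = r^2 mod 47 = 2^2 = 4
  bit 4 = 0: r = r^2 mod 47 = 4^2 = 16
  bit 5 = 1: r = r^2 * 17 mod 47 = 16^2 * 17 = 21*17 = 28
  -> s = B^a = 28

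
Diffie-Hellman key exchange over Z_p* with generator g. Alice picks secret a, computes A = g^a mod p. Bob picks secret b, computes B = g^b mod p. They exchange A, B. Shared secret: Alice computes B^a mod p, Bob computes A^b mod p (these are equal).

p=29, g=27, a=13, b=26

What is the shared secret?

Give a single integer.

Answer: 4

Derivation:
A = 27^13 mod 29  (bits of 13 = 1101)
  bit 0 = 1: r = r^2 * 27 mod 29 = 1^2 * 27 = 1*27 = 27
  bit 1 = 1: r = r^2 * 27 mod 29 = 27^2 * 27 = 4*27 = 21
  bit 2 = 0: r = r^2 mod 29 = 21^2 = 6
  bit 3 = 1: r = r^2 * 27 mod 29 = 6^2 * 27 = 7*27 = 15
  -> A = 15
B = 27^26 mod 29  (bits of 26 = 11010)
  bit 0 = 1: r = r^2 * 27 mod 29 = 1^2 * 27 = 1*27 = 27
  bit 1 = 1: r = r^2 * 27 mod 29 = 27^2 * 27 = 4*27 = 21
  bit 2 = 0: r = r^2 mod 29 = 21^2 = 6
  bit 3 = 1: r = r^2 * 27 mod 29 = 6^2 * 27 = 7*27 = 15
  bit 4 = 0: r = r^2 mod 29 = 15^2 = 22
  -> B = 22
s = B^a = 22^13 mod 29  (bits of 13 = 1101)
  bit 0 = 1: r = r^2 * 22 mod 29 = 1^2 * 22 = 1*22 = 22
  bit 1 = 1: r = r^2 * 22 mod 29 = 22^2 * 22 = 20*22 = 5
  bit 2 = 0: r = r^2 mod 29 = 5^2 = 25
  bit 3 = 1: r = r^2 * 22 mod 29 = 25^2 * 22 = 16*22 = 4
  -> s = B^a = 4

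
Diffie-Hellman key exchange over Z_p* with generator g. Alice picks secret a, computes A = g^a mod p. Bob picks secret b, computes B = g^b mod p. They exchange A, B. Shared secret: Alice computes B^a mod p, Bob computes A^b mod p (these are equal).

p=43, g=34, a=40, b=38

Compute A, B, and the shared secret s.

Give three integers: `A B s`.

Answer: 17 31 23

Derivation:
A = 34^40 mod 43  (bits of 40 = 101000)
  bit 0 = 1: r = r^2 * 34 mod 43 = 1^2 * 34 = 1*34 = 34
  bit 1 = 0: r = r^2 mod 43 = 34^2 = 38
  bit 2 = 1: r = r^2 * 34 mod 43 = 38^2 * 34 = 25*34 = 33
  bit 3 = 0: r = r^2 mod 43 = 33^2 = 14
  bit 4 = 0: r = r^2 mod 43 = 14^2 = 24
  bit 5 = 0: r = r^2 mod 43 = 24^2 = 17
  -> A = 17
B = 34^38 mod 43  (bits of 38 = 100110)
  bit 0 = 1: r = r^2 * 34 mod 43 = 1^2 * 34 = 1*34 = 34
  bit 1 = 0: r = r^2 mod 43 = 34^2 = 38
  bit 2 = 0: r = r^2 mod 43 = 38^2 = 25
  bit 3 = 1: r = r^2 * 34 mod 43 = 25^2 * 34 = 23*34 = 8
  bit 4 = 1: r = r^2 * 34 mod 43 = 8^2 * 34 = 21*34 = 26
  bit 5 = 0: r = r^2 mod 43 = 26^2 = 31
  -> B = 31
s = B^a = 31^40 mod 43  (bits of 40 = 101000)
  bit 0 = 1: r = r^2 * 31 mod 43 = 1^2 * 31 = 1*31 = 31
  bit 1 = 0: r = r^2 mod 43 = 31^2 = 15
  bit 2 = 1: r = r^2 * 31 mod 43 = 15^2 * 31 = 10*31 = 9
  bit 3 = 0: r = r^2 mod 43 = 9^2 = 38
  bit 4 = 0: r = r^2 mod 43 = 38^2 = 25
  bit 5 = 0: r = r^2 mod 43 = 25^2 = 23
  -> s = B^a = 23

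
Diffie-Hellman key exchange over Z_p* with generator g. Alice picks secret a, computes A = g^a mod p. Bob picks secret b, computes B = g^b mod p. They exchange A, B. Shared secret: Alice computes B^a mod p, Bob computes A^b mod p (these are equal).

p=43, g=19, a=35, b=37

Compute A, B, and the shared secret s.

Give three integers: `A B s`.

A = 19^35 mod 43  (bits of 35 = 100011)
  bit 0 = 1: r = r^2 * 19 mod 43 = 1^2 * 19 = 1*19 = 19
  bit 1 = 0: r = r^2 mod 43 = 19^2 = 17
  bit 2 = 0: r = r^2 mod 43 = 17^2 = 31
  bit 3 = 0: r = r^2 mod 43 = 31^2 = 15
  bit 4 = 1: r = r^2 * 19 mod 43 = 15^2 * 19 = 10*19 = 18
  bit 5 = 1: r = r^2 * 19 mod 43 = 18^2 * 19 = 23*19 = 7
  -> A = 7
B = 19^37 mod 43  (bits of 37 = 100101)
  bit 0 = 1: r = r^2 * 19 mod 43 = 1^2 * 19 = 1*19 = 19
  bit 1 = 0: r = r^2 mod 43 = 19^2 = 17
  bit 2 = 0: r = r^2 mod 43 = 17^2 = 31
  bit 3 = 1: r = r^2 * 19 mod 43 = 31^2 * 19 = 15*19 = 27
  bit 4 = 0: r = r^2 mod 43 = 27^2 = 41
  bit 5 = 1: r = r^2 * 19 mod 43 = 41^2 * 19 = 4*19 = 33
  -> B = 33
s = B^a = 33^35 mod 43  (bits of 35 = 100011)
  bit 0 = 1: r = r^2 * 33 mod 43 = 1^2 * 33 = 1*33 = 33
  bit 1 = 0: r = r^2 mod 43 = 33^2 = 14
  bit 2 = 0: r = r^2 mod 43 = 14^2 = 24
  bit 3 = 0: r = r^2 mod 43 = 24^2 = 17
  bit 4 = 1: r = r^2 * 33 mod 43 = 17^2 * 33 = 31*33 = 34
  bit 5 = 1: r = r^2 * 33 mod 43 = 34^2 * 33 = 38*33 = 7
  -> s = B^a = 7

Answer: 7 33 7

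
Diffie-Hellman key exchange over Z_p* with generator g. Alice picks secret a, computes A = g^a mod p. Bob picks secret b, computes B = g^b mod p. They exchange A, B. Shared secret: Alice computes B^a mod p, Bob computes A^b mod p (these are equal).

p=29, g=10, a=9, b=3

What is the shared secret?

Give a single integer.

A = 10^9 mod 29  (bits of 9 = 1001)
  bit 0 = 1: r = r^2 * 10 mod 29 = 1^2 * 10 = 1*10 = 10
  bit 1 = 0: r = r^2 mod 29 = 10^2 = 13
  bit 2 = 0: r = r^2 mod 29 = 13^2 = 24
  bit 3 = 1: r = r^2 * 10 mod 29 = 24^2 * 10 = 25*10 = 18
  -> A = 18
B = 10^3 mod 29  (bits of 3 = 11)
  bit 0 = 1: r = r^2 * 10 mod 29 = 1^2 * 10 = 1*10 = 10
  bit 1 = 1: r = r^2 * 10 mod 29 = 10^2 * 10 = 13*10 = 14
  -> B = 14
s = B^a = 14^9 mod 29  (bits of 9 = 1001)
  bit 0 = 1: r = r^2 * 14 mod 29 = 1^2 * 14 = 1*14 = 14
  bit 1 = 0: r = r^2 mod 29 = 14^2 = 22
  bit 2 = 0: r = r^2 mod 29 = 22^2 = 20
  bit 3 = 1: r = r^2 * 14 mod 29 = 20^2 * 14 = 23*14 = 3
  -> s = B^a = 3

Answer: 3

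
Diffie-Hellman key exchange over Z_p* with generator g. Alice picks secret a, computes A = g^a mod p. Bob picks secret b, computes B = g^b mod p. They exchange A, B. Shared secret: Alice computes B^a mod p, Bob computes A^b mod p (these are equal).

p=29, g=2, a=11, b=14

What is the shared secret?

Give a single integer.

Answer: 28

Derivation:
A = 2^11 mod 29  (bits of 11 = 1011)
  bit 0 = 1: r = r^2 * 2 mod 29 = 1^2 * 2 = 1*2 = 2
  bit 1 = 0: r = r^2 mod 29 = 2^2 = 4
  bit 2 = 1: r = r^2 * 2 mod 29 = 4^2 * 2 = 16*2 = 3
  bit 3 = 1: r = r^2 * 2 mod 29 = 3^2 * 2 = 9*2 = 18
  -> A = 18
B = 2^14 mod 29  (bits of 14 = 1110)
  bit 0 = 1: r = r^2 * 2 mod 29 = 1^2 * 2 = 1*2 = 2
  bit 1 = 1: r = r^2 * 2 mod 29 = 2^2 * 2 = 4*2 = 8
  bit 2 = 1: r = r^2 * 2 mod 29 = 8^2 * 2 = 6*2 = 12
  bit 3 = 0: r = r^2 mod 29 = 12^2 = 28
  -> B = 28
s = B^a = 28^11 mod 29  (bits of 11 = 1011)
  bit 0 = 1: r = r^2 * 28 mod 29 = 1^2 * 28 = 1*28 = 28
  bit 1 = 0: r = r^2 mod 29 = 28^2 = 1
  bit 2 = 1: r = r^2 * 28 mod 29 = 1^2 * 28 = 1*28 = 28
  bit 3 = 1: r = r^2 * 28 mod 29 = 28^2 * 28 = 1*28 = 28
  -> s = B^a = 28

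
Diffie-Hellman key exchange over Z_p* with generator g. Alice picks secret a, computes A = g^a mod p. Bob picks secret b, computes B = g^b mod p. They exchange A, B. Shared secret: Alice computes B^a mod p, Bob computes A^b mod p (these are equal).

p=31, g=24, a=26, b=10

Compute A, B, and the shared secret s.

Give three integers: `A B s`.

A = 24^26 mod 31  (bits of 26 = 11010)
  bit 0 = 1: r = r^2 * 24 mod 31 = 1^2 * 24 = 1*24 = 24
  bit 1 = 1: r = r^2 * 24 mod 31 = 24^2 * 24 = 18*24 = 29
  bit 2 = 0: r = r^2 mod 31 = 29^2 = 4
  bit 3 = 1: r = r^2 * 24 mod 31 = 4^2 * 24 = 16*24 = 12
  bit 4 = 0: r = r^2 mod 31 = 12^2 = 20
  -> A = 20
B = 24^10 mod 31  (bits of 10 = 1010)
  bit 0 = 1: r = r^2 * 24 mod 31 = 1^2 * 24 = 1*24 = 24
  bit 1 = 0: r = r^2 mod 31 = 24^2 = 18
  bit 2 = 1: r = r^2 * 24 mod 31 = 18^2 * 24 = 14*24 = 26
  bit 3 = 0: r = r^2 mod 31 = 26^2 = 25
  -> B = 25
s = B^a = 25^26 mod 31  (bits of 26 = 11010)
  bit 0 = 1: r = r^2 * 25 mod 31 = 1^2 * 25 = 1*25 = 25
  bit 1 = 1: r = r^2 * 25 mod 31 = 25^2 * 25 = 5*25 = 1
  bit 2 = 0: r = r^2 mod 31 = 1^2 = 1
  bit 3 = 1: r = r^2 * 25 mod 31 = 1^2 * 25 = 1*25 = 25
  bit 4 = 0: r = r^2 mod 31 = 25^2 = 5
  -> s = B^a = 5

Answer: 20 25 5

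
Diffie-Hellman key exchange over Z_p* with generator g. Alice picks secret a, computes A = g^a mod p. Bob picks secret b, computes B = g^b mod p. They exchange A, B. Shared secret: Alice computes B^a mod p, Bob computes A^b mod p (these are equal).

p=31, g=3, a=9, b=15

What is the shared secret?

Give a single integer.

A = 3^9 mod 31  (bits of 9 = 1001)
  bit 0 = 1: r = r^2 * 3 mod 31 = 1^2 * 3 = 1*3 = 3
  bit 1 = 0: r = r^2 mod 31 = 3^2 = 9
  bit 2 = 0: r = r^2 mod 31 = 9^2 = 19
  bit 3 = 1: r = r^2 * 3 mod 31 = 19^2 * 3 = 20*3 = 29
  -> A = 29
B = 3^15 mod 31  (bits of 15 = 1111)
  bit 0 = 1: r = r^2 * 3 mod 31 = 1^2 * 3 = 1*3 = 3
  bit 1 = 1: r = r^2 * 3 mod 31 = 3^2 * 3 = 9*3 = 27
  bit 2 = 1: r = r^2 * 3 mod 31 = 27^2 * 3 = 16*3 = 17
  bit 3 = 1: r = r^2 * 3 mod 31 = 17^2 * 3 = 10*3 = 30
  -> B = 30
s = B^a = 30^9 mod 31  (bits of 9 = 1001)
  bit 0 = 1: r = r^2 * 30 mod 31 = 1^2 * 30 = 1*30 = 30
  bit 1 = 0: r = r^2 mod 31 = 30^2 = 1
  bit 2 = 0: r = r^2 mod 31 = 1^2 = 1
  bit 3 = 1: r = r^2 * 30 mod 31 = 1^2 * 30 = 1*30 = 30
  -> s = B^a = 30

Answer: 30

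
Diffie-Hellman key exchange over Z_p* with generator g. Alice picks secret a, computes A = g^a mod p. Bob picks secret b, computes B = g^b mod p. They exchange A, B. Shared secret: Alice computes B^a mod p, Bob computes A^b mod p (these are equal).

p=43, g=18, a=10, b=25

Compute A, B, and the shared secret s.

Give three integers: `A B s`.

Answer: 17 30 15

Derivation:
A = 18^10 mod 43  (bits of 10 = 1010)
  bit 0 = 1: r = r^2 * 18 mod 43 = 1^2 * 18 = 1*18 = 18
  bit 1 = 0: r = r^2 mod 43 = 18^2 = 23
  bit 2 = 1: r = r^2 * 18 mod 43 = 23^2 * 18 = 13*18 = 19
  bit 3 = 0: r = r^2 mod 43 = 19^2 = 17
  -> A = 17
B = 18^25 mod 43  (bits of 25 = 11001)
  bit 0 = 1: r = r^2 * 18 mod 43 = 1^2 * 18 = 1*18 = 18
  bit 1 = 1: r = r^2 * 18 mod 43 = 18^2 * 18 = 23*18 = 27
  bit 2 = 0: r = r^2 mod 43 = 27^2 = 41
  bit 3 = 0: r = r^2 mod 43 = 41^2 = 4
  bit 4 = 1: r = r^2 * 18 mod 43 = 4^2 * 18 = 16*18 = 30
  -> B = 30
s = B^a = 30^10 mod 43  (bits of 10 = 1010)
  bit 0 = 1: r = r^2 * 30 mod 43 = 1^2 * 30 = 1*30 = 30
  bit 1 = 0: r = r^2 mod 43 = 30^2 = 40
  bit 2 = 1: r = r^2 * 30 mod 43 = 40^2 * 30 = 9*30 = 12
  bit 3 = 0: r = r^2 mod 43 = 12^2 = 15
  -> s = B^a = 15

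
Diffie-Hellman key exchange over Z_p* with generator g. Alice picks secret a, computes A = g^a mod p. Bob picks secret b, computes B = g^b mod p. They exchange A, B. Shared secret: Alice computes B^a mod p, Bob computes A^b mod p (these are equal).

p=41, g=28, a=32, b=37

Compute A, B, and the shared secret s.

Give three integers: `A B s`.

Answer: 37 29 16

Derivation:
A = 28^32 mod 41  (bits of 32 = 100000)
  bit 0 = 1: r = r^2 * 28 mod 41 = 1^2 * 28 = 1*28 = 28
  bit 1 = 0: r = r^2 mod 41 = 28^2 = 5
  bit 2 = 0: r = r^2 mod 41 = 5^2 = 25
  bit 3 = 0: r = r^2 mod 41 = 25^2 = 10
  bit 4 = 0: r = r^2 mod 41 = 10^2 = 18
  bit 5 = 0: r = r^2 mod 41 = 18^2 = 37
  -> A = 37
B = 28^37 mod 41  (bits of 37 = 100101)
  bit 0 = 1: r = r^2 * 28 mod 41 = 1^2 * 28 = 1*28 = 28
  bit 1 = 0: r = r^2 mod 41 = 28^2 = 5
  bit 2 = 0: r = r^2 mod 41 = 5^2 = 25
  bit 3 = 1: r = r^2 * 28 mod 41 = 25^2 * 28 = 10*28 = 34
  bit 4 = 0: r = r^2 mod 41 = 34^2 = 8
  bit 5 = 1: r = r^2 * 28 mod 41 = 8^2 * 28 = 23*28 = 29
  -> B = 29
s = B^a = 29^32 mod 41  (bits of 32 = 100000)
  bit 0 = 1: r = r^2 * 29 mod 41 = 1^2 * 29 = 1*29 = 29
  bit 1 = 0: r = r^2 mod 41 = 29^2 = 21
  bit 2 = 0: r = r^2 mod 41 = 21^2 = 31
  bit 3 = 0: r = r^2 mod 41 = 31^2 = 18
  bit 4 = 0: r = r^2 mod 41 = 18^2 = 37
  bit 5 = 0: r = r^2 mod 41 = 37^2 = 16
  -> s = B^a = 16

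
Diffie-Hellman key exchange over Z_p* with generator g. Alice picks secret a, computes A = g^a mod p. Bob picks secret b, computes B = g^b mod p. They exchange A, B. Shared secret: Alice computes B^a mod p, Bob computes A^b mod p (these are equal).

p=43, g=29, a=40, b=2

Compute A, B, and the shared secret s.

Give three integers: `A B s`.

Answer: 9 24 38

Derivation:
A = 29^40 mod 43  (bits of 40 = 101000)
  bit 0 = 1: r = r^2 * 29 mod 43 = 1^2 * 29 = 1*29 = 29
  bit 1 = 0: r = r^2 mod 43 = 29^2 = 24
  bit 2 = 1: r = r^2 * 29 mod 43 = 24^2 * 29 = 17*29 = 20
  bit 3 = 0: r = r^2 mod 43 = 20^2 = 13
  bit 4 = 0: r = r^2 mod 43 = 13^2 = 40
  bit 5 = 0: r = r^2 mod 43 = 40^2 = 9
  -> A = 9
B = 29^2 mod 43  (bits of 2 = 10)
  bit 0 = 1: r = r^2 * 29 mod 43 = 1^2 * 29 = 1*29 = 29
  bit 1 = 0: r = r^2 mod 43 = 29^2 = 24
  -> B = 24
s = B^a = 24^40 mod 43  (bits of 40 = 101000)
  bit 0 = 1: r = r^2 * 24 mod 43 = 1^2 * 24 = 1*24 = 24
  bit 1 = 0: r = r^2 mod 43 = 24^2 = 17
  bit 2 = 1: r = r^2 * 24 mod 43 = 17^2 * 24 = 31*24 = 13
  bit 3 = 0: r = r^2 mod 43 = 13^2 = 40
  bit 4 = 0: r = r^2 mod 43 = 40^2 = 9
  bit 5 = 0: r = r^2 mod 43 = 9^2 = 38
  -> s = B^a = 38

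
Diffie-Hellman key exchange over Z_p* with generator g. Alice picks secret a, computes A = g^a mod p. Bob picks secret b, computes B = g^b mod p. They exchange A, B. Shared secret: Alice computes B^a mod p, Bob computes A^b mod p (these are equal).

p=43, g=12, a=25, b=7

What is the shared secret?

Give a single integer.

A = 12^25 mod 43  (bits of 25 = 11001)
  bit 0 = 1: r = r^2 * 12 mod 43 = 1^2 * 12 = 1*12 = 12
  bit 1 = 1: r = r^2 * 12 mod 43 = 12^2 * 12 = 15*12 = 8
  bit 2 = 0: r = r^2 mod 43 = 8^2 = 21
  bit 3 = 0: r = r^2 mod 43 = 21^2 = 11
  bit 4 = 1: r = r^2 * 12 mod 43 = 11^2 * 12 = 35*12 = 33
  -> A = 33
B = 12^7 mod 43  (bits of 7 = 111)
  bit 0 = 1: r = r^2 * 12 mod 43 = 1^2 * 12 = 1*12 = 12
  bit 1 = 1: r = r^2 * 12 mod 43 = 12^2 * 12 = 15*12 = 8
  bit 2 = 1: r = r^2 * 12 mod 43 = 8^2 * 12 = 21*12 = 37
  -> B = 37
s = B^a = 37^25 mod 43  (bits of 25 = 11001)
  bit 0 = 1: r = r^2 * 37 mod 43 = 1^2 * 37 = 1*37 = 37
  bit 1 = 1: r = r^2 * 37 mod 43 = 37^2 * 37 = 36*37 = 42
  bit 2 = 0: r = r^2 mod 43 = 42^2 = 1
  bit 3 = 0: r = r^2 mod 43 = 1^2 = 1
  bit 4 = 1: r = r^2 * 37 mod 43 = 1^2 * 37 = 1*37 = 37
  -> s = B^a = 37

Answer: 37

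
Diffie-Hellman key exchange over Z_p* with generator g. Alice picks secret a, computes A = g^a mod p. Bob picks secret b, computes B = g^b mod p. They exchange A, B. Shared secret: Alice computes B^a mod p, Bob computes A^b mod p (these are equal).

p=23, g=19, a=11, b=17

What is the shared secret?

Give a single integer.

Answer: 22

Derivation:
A = 19^11 mod 23  (bits of 11 = 1011)
  bit 0 = 1: r = r^2 * 19 mod 23 = 1^2 * 19 = 1*19 = 19
  bit 1 = 0: r = r^2 mod 23 = 19^2 = 16
  bit 2 = 1: r = r^2 * 19 mod 23 = 16^2 * 19 = 3*19 = 11
  bit 3 = 1: r = r^2 * 19 mod 23 = 11^2 * 19 = 6*19 = 22
  -> A = 22
B = 19^17 mod 23  (bits of 17 = 10001)
  bit 0 = 1: r = r^2 * 19 mod 23 = 1^2 * 19 = 1*19 = 19
  bit 1 = 0: r = r^2 mod 23 = 19^2 = 16
  bit 2 = 0: r = r^2 mod 23 = 16^2 = 3
  bit 3 = 0: r = r^2 mod 23 = 3^2 = 9
  bit 4 = 1: r = r^2 * 19 mod 23 = 9^2 * 19 = 12*19 = 21
  -> B = 21
s = B^a = 21^11 mod 23  (bits of 11 = 1011)
  bit 0 = 1: r = r^2 * 21 mod 23 = 1^2 * 21 = 1*21 = 21
  bit 1 = 0: r = r^2 mod 23 = 21^2 = 4
  bit 2 = 1: r = r^2 * 21 mod 23 = 4^2 * 21 = 16*21 = 14
  bit 3 = 1: r = r^2 * 21 mod 23 = 14^2 * 21 = 12*21 = 22
  -> s = B^a = 22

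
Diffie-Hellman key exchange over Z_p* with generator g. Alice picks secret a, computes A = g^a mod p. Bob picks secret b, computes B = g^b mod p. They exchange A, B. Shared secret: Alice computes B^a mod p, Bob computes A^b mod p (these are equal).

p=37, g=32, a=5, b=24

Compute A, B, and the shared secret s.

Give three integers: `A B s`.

Answer: 20 26 10

Derivation:
A = 32^5 mod 37  (bits of 5 = 101)
  bit 0 = 1: r = r^2 * 32 mod 37 = 1^2 * 32 = 1*32 = 32
  bit 1 = 0: r = r^2 mod 37 = 32^2 = 25
  bit 2 = 1: r = r^2 * 32 mod 37 = 25^2 * 32 = 33*32 = 20
  -> A = 20
B = 32^24 mod 37  (bits of 24 = 11000)
  bit 0 = 1: r = r^2 * 32 mod 37 = 1^2 * 32 = 1*32 = 32
  bit 1 = 1: r = r^2 * 32 mod 37 = 32^2 * 32 = 25*32 = 23
  bit 2 = 0: r = r^2 mod 37 = 23^2 = 11
  bit 3 = 0: r = r^2 mod 37 = 11^2 = 10
  bit 4 = 0: r = r^2 mod 37 = 10^2 = 26
  -> B = 26
s = B^a = 26^5 mod 37  (bits of 5 = 101)
  bit 0 = 1: r = r^2 * 26 mod 37 = 1^2 * 26 = 1*26 = 26
  bit 1 = 0: r = r^2 mod 37 = 26^2 = 10
  bit 2 = 1: r = r^2 * 26 mod 37 = 10^2 * 26 = 26*26 = 10
  -> s = B^a = 10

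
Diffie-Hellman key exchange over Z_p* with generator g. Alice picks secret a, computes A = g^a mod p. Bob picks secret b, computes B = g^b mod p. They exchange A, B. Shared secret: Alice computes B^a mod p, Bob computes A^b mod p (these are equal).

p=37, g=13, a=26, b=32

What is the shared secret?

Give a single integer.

Answer: 34

Derivation:
A = 13^26 mod 37  (bits of 26 = 11010)
  bit 0 = 1: r = r^2 * 13 mod 37 = 1^2 * 13 = 1*13 = 13
  bit 1 = 1: r = r^2 * 13 mod 37 = 13^2 * 13 = 21*13 = 14
  bit 2 = 0: r = r^2 mod 37 = 14^2 = 11
  bit 3 = 1: r = r^2 * 13 mod 37 = 11^2 * 13 = 10*13 = 19
  bit 4 = 0: r = r^2 mod 37 = 19^2 = 28
  -> A = 28
B = 13^32 mod 37  (bits of 32 = 100000)
  bit 0 = 1: r = r^2 * 13 mod 37 = 1^2 * 13 = 1*13 = 13
  bit 1 = 0: r = r^2 mod 37 = 13^2 = 21
  bit 2 = 0: r = r^2 mod 37 = 21^2 = 34
  bit 3 = 0: r = r^2 mod 37 = 34^2 = 9
  bit 4 = 0: r = r^2 mod 37 = 9^2 = 7
  bit 5 = 0: r = r^2 mod 37 = 7^2 = 12
  -> B = 12
s = B^a = 12^26 mod 37  (bits of 26 = 11010)
  bit 0 = 1: r = r^2 * 12 mod 37 = 1^2 * 12 = 1*12 = 12
  bit 1 = 1: r = r^2 * 12 mod 37 = 12^2 * 12 = 33*12 = 26
  bit 2 = 0: r = r^2 mod 37 = 26^2 = 10
  bit 3 = 1: r = r^2 * 12 mod 37 = 10^2 * 12 = 26*12 = 16
  bit 4 = 0: r = r^2 mod 37 = 16^2 = 34
  -> s = B^a = 34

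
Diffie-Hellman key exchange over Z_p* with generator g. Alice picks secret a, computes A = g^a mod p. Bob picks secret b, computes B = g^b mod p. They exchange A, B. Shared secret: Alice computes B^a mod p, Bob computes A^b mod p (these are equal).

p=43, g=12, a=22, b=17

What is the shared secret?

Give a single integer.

Answer: 13

Derivation:
A = 12^22 mod 43  (bits of 22 = 10110)
  bit 0 = 1: r = r^2 * 12 mod 43 = 1^2 * 12 = 1*12 = 12
  bit 1 = 0: r = r^2 mod 43 = 12^2 = 15
  bit 2 = 1: r = r^2 * 12 mod 43 = 15^2 * 12 = 10*12 = 34
  bit 3 = 1: r = r^2 * 12 mod 43 = 34^2 * 12 = 38*12 = 26
  bit 4 = 0: r = r^2 mod 43 = 26^2 = 31
  -> A = 31
B = 12^17 mod 43  (bits of 17 = 10001)
  bit 0 = 1: r = r^2 * 12 mod 43 = 1^2 * 12 = 1*12 = 12
  bit 1 = 0: r = r^2 mod 43 = 12^2 = 15
  bit 2 = 0: r = r^2 mod 43 = 15^2 = 10
  bit 3 = 0: r = r^2 mod 43 = 10^2 = 14
  bit 4 = 1: r = r^2 * 12 mod 43 = 14^2 * 12 = 24*12 = 30
  -> B = 30
s = B^a = 30^22 mod 43  (bits of 22 = 10110)
  bit 0 = 1: r = r^2 * 30 mod 43 = 1^2 * 30 = 1*30 = 30
  bit 1 = 0: r = r^2 mod 43 = 30^2 = 40
  bit 2 = 1: r = r^2 * 30 mod 43 = 40^2 * 30 = 9*30 = 12
  bit 3 = 1: r = r^2 * 30 mod 43 = 12^2 * 30 = 15*30 = 20
  bit 4 = 0: r = r^2 mod 43 = 20^2 = 13
  -> s = B^a = 13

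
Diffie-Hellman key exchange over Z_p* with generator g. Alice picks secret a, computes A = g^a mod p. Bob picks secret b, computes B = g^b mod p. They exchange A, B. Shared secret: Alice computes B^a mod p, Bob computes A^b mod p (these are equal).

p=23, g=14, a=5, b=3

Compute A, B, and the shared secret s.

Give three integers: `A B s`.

A = 14^5 mod 23  (bits of 5 = 101)
  bit 0 = 1: r = r^2 * 14 mod 23 = 1^2 * 14 = 1*14 = 14
  bit 1 = 0: r = r^2 mod 23 = 14^2 = 12
  bit 2 = 1: r = r^2 * 14 mod 23 = 12^2 * 14 = 6*14 = 15
  -> A = 15
B = 14^3 mod 23  (bits of 3 = 11)
  bit 0 = 1: r = r^2 * 14 mod 23 = 1^2 * 14 = 1*14 = 14
  bit 1 = 1: r = r^2 * 14 mod 23 = 14^2 * 14 = 12*14 = 7
  -> B = 7
s = B^a = 7^5 mod 23  (bits of 5 = 101)
  bit 0 = 1: r = r^2 * 7 mod 23 = 1^2 * 7 = 1*7 = 7
  bit 1 = 0: r = r^2 mod 23 = 7^2 = 3
  bit 2 = 1: r = r^2 * 7 mod 23 = 3^2 * 7 = 9*7 = 17
  -> s = B^a = 17

Answer: 15 7 17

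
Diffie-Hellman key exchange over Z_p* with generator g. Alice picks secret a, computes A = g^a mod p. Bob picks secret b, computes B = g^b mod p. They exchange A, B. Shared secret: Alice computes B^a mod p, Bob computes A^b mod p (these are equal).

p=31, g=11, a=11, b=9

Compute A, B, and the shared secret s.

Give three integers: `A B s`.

A = 11^11 mod 31  (bits of 11 = 1011)
  bit 0 = 1: r = r^2 * 11 mod 31 = 1^2 * 11 = 1*11 = 11
  bit 1 = 0: r = r^2 mod 31 = 11^2 = 28
  bit 2 = 1: r = r^2 * 11 mod 31 = 28^2 * 11 = 9*11 = 6
  bit 3 = 1: r = r^2 * 11 mod 31 = 6^2 * 11 = 5*11 = 24
  -> A = 24
B = 11^9 mod 31  (bits of 9 = 1001)
  bit 0 = 1: r = r^2 * 11 mod 31 = 1^2 * 11 = 1*11 = 11
  bit 1 = 0: r = r^2 mod 31 = 11^2 = 28
  bit 2 = 0: r = r^2 mod 31 = 28^2 = 9
  bit 3 = 1: r = r^2 * 11 mod 31 = 9^2 * 11 = 19*11 = 23
  -> B = 23
s = B^a = 23^11 mod 31  (bits of 11 = 1011)
  bit 0 = 1: r = r^2 * 23 mod 31 = 1^2 * 23 = 1*23 = 23
  bit 1 = 0: r = r^2 mod 31 = 23^2 = 2
  bit 2 = 1: r = r^2 * 23 mod 31 = 2^2 * 23 = 4*23 = 30
  bit 3 = 1: r = r^2 * 23 mod 31 = 30^2 * 23 = 1*23 = 23
  -> s = B^a = 23

Answer: 24 23 23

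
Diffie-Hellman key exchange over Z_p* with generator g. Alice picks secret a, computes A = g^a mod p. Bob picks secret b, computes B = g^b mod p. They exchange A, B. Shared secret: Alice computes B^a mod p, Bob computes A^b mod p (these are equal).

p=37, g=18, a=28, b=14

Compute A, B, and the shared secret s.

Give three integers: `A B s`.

Answer: 34 21 16

Derivation:
A = 18^28 mod 37  (bits of 28 = 11100)
  bit 0 = 1: r = r^2 * 18 mod 37 = 1^2 * 18 = 1*18 = 18
  bit 1 = 1: r = r^2 * 18 mod 37 = 18^2 * 18 = 28*18 = 23
  bit 2 = 1: r = r^2 * 18 mod 37 = 23^2 * 18 = 11*18 = 13
  bit 3 = 0: r = r^2 mod 37 = 13^2 = 21
  bit 4 = 0: r = r^2 mod 37 = 21^2 = 34
  -> A = 34
B = 18^14 mod 37  (bits of 14 = 1110)
  bit 0 = 1: r = r^2 * 18 mod 37 = 1^2 * 18 = 1*18 = 18
  bit 1 = 1: r = r^2 * 18 mod 37 = 18^2 * 18 = 28*18 = 23
  bit 2 = 1: r = r^2 * 18 mod 37 = 23^2 * 18 = 11*18 = 13
  bit 3 = 0: r = r^2 mod 37 = 13^2 = 21
  -> B = 21
s = B^a = 21^28 mod 37  (bits of 28 = 11100)
  bit 0 = 1: r = r^2 * 21 mod 37 = 1^2 * 21 = 1*21 = 21
  bit 1 = 1: r = r^2 * 21 mod 37 = 21^2 * 21 = 34*21 = 11
  bit 2 = 1: r = r^2 * 21 mod 37 = 11^2 * 21 = 10*21 = 25
  bit 3 = 0: r = r^2 mod 37 = 25^2 = 33
  bit 4 = 0: r = r^2 mod 37 = 33^2 = 16
  -> s = B^a = 16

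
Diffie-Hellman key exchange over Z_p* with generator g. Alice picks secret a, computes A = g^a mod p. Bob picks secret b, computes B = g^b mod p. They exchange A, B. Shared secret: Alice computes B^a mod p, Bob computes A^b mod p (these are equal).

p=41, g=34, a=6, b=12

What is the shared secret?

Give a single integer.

A = 34^6 mod 41  (bits of 6 = 110)
  bit 0 = 1: r = r^2 * 34 mod 41 = 1^2 * 34 = 1*34 = 34
  bit 1 = 1: r = r^2 * 34 mod 41 = 34^2 * 34 = 8*34 = 26
  bit 2 = 0: r = r^2 mod 41 = 26^2 = 20
  -> A = 20
B = 34^12 mod 41  (bits of 12 = 1100)
  bit 0 = 1: r = r^2 * 34 mod 41 = 1^2 * 34 = 1*34 = 34
  bit 1 = 1: r = r^2 * 34 mod 41 = 34^2 * 34 = 8*34 = 26
  bit 2 = 0: r = r^2 mod 41 = 26^2 = 20
  bit 3 = 0: r = r^2 mod 41 = 20^2 = 31
  -> B = 31
s = B^a = 31^6 mod 41  (bits of 6 = 110)
  bit 0 = 1: r = r^2 * 31 mod 41 = 1^2 * 31 = 1*31 = 31
  bit 1 = 1: r = r^2 * 31 mod 41 = 31^2 * 31 = 18*31 = 25
  bit 2 = 0: r = r^2 mod 41 = 25^2 = 10
  -> s = B^a = 10

Answer: 10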